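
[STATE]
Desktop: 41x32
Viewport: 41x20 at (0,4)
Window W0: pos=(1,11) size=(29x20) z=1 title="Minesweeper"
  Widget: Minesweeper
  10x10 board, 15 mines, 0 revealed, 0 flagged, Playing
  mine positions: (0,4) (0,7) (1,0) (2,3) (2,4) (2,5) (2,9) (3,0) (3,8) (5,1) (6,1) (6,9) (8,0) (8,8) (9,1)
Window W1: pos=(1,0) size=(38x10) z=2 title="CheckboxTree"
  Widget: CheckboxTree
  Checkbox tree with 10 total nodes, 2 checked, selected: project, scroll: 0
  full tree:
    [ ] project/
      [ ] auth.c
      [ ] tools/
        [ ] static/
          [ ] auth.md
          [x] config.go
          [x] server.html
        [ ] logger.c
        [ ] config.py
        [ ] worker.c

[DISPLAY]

 ┃   [ ] auth.c                       ┃  
 ┃   [-] tools/                       ┃  
 ┃     [-] static/                    ┃  
 ┃       [ ] auth.md                  ┃  
 ┃       [x] config.go                ┃  
 ┗━━━━━━━━━━━━━━━━━━━━━━━━━━━━━━━━━━━━┛  
                                         
 ┏━━━━━━━━━━━━━━━━━━━━━━━━━━━┓           
 ┃ Minesweeper               ┃           
 ┠───────────────────────────┨           
 ┃■■■■■■■■■■                 ┃           
 ┃■■■■■■■■■■                 ┃           
 ┃■■■■■■■■■■                 ┃           
 ┃■■■■■■■■■■                 ┃           
 ┃■■■■■■■■■■                 ┃           
 ┃■■■■■■■■■■                 ┃           
 ┃■■■■■■■■■■                 ┃           
 ┃■■■■■■■■■■                 ┃           
 ┃■■■■■■■■■■                 ┃           
 ┃■■■■■■■■■■                 ┃           


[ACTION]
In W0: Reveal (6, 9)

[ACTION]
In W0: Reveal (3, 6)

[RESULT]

 ┃   [ ] auth.c                       ┃  
 ┃   [-] tools/                       ┃  
 ┃     [-] static/                    ┃  
 ┃       [ ] auth.md                  ┃  
 ┃       [x] config.go                ┃  
 ┗━━━━━━━━━━━━━━━━━━━━━━━━━━━━━━━━━━━━┛  
                                         
 ┏━━━━━━━━━━━━━━━━━━━━━━━━━━━┓           
 ┃ Minesweeper               ┃           
 ┠───────────────────────────┨           
 ┃■■■■✹■■✹■■                 ┃           
 ┃✹■■■■■■■■■                 ┃           
 ┃■■■✹✹✹■■■✹                 ┃           
 ┃✹■■■■■■■✹■                 ┃           
 ┃■■■■■■■■■■                 ┃           
 ┃■✹■■■■■■■■                 ┃           
 ┃■✹■■■■■■■✹                 ┃           
 ┃■■■■■■■■■■                 ┃           
 ┃✹■■■■■■■✹■                 ┃           
 ┃■✹■■■■■■■■                 ┃           


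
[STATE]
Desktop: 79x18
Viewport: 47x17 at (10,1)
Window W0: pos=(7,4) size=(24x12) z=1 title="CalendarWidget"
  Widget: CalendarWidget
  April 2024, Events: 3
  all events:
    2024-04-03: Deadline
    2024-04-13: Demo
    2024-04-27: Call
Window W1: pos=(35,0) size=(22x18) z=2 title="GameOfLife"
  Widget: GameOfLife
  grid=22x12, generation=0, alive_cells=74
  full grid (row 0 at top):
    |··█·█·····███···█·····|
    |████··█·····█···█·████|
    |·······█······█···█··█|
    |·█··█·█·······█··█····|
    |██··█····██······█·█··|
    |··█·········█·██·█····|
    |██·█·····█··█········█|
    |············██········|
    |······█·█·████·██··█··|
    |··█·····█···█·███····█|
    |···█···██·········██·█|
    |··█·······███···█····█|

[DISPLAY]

                         ┃ GameOfLife         ┃
                         ┠────────────────────┨
                         ┃Gen: 0              ┃
━━━━━━━━━━━━━━━━━━━━┓    ┃·█·█·····███···█····┃
alendarWidget       ┃    ┃███··█·····█···█·███┃
────────────────────┨    ┃······█······█···█··┃
    April 2024      ┃    ┃█··█·█·······█··█···┃
 Tu We Th Fr Sa Su  ┃    ┃█··█····██······█·█·┃
  2  3*  4  5  6  7 ┃    ┃·█·········█·██·█···┃
  9 10 11 12 13* 14 ┃    ┃█·█·····█··█········┃
 16 17 18 19 20 21  ┃    ┃···········██·······┃
 23 24 25 26 27* 28 ┃    ┃·····█·█·████·██··█·┃
 30                 ┃    ┃·█·····█···█·███····┃
                    ┃    ┃··█···██·········██·┃
━━━━━━━━━━━━━━━━━━━━┛    ┃·█·······███···█····┃
                         ┃                    ┃
                         ┗━━━━━━━━━━━━━━━━━━━━┛


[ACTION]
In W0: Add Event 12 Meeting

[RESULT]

                         ┃ GameOfLife         ┃
                         ┠────────────────────┨
                         ┃Gen: 0              ┃
━━━━━━━━━━━━━━━━━━━━┓    ┃·█·█·····███···█····┃
alendarWidget       ┃    ┃███··█·····█···█·███┃
────────────────────┨    ┃······█······█···█··┃
    April 2024      ┃    ┃█··█·█·······█··█···┃
 Tu We Th Fr Sa Su  ┃    ┃█··█····██······█·█·┃
  2  3*  4  5  6  7 ┃    ┃·█·········█·██·█···┃
  9 10 11 12* 13* 14┃    ┃█·█·····█··█········┃
 16 17 18 19 20 21  ┃    ┃···········██·······┃
 23 24 25 26 27* 28 ┃    ┃·····█·█·████·██··█·┃
 30                 ┃    ┃·█·····█···█·███····┃
                    ┃    ┃··█···██·········██·┃
━━━━━━━━━━━━━━━━━━━━┛    ┃·█·······███···█····┃
                         ┃                    ┃
                         ┗━━━━━━━━━━━━━━━━━━━━┛


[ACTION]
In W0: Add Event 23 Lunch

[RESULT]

                         ┃ GameOfLife         ┃
                         ┠────────────────────┨
                         ┃Gen: 0              ┃
━━━━━━━━━━━━━━━━━━━━┓    ┃·█·█·····███···█····┃
alendarWidget       ┃    ┃███··█·····█···█·███┃
────────────────────┨    ┃······█······█···█··┃
    April 2024      ┃    ┃█··█·█·······█··█···┃
 Tu We Th Fr Sa Su  ┃    ┃█··█····██······█·█·┃
  2  3*  4  5  6  7 ┃    ┃·█·········█·██·█···┃
  9 10 11 12* 13* 14┃    ┃█·█·····█··█········┃
 16 17 18 19 20 21  ┃    ┃···········██·······┃
 23* 24 25 26 27* 28┃    ┃·····█·█·████·██··█·┃
 30                 ┃    ┃·█·····█···█·███····┃
                    ┃    ┃··█···██·········██·┃
━━━━━━━━━━━━━━━━━━━━┛    ┃·█·······███···█····┃
                         ┃                    ┃
                         ┗━━━━━━━━━━━━━━━━━━━━┛


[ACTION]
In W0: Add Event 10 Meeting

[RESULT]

                         ┃ GameOfLife         ┃
                         ┠────────────────────┨
                         ┃Gen: 0              ┃
━━━━━━━━━━━━━━━━━━━━┓    ┃·█·█·····███···█····┃
alendarWidget       ┃    ┃███··█·····█···█·███┃
────────────────────┨    ┃······█······█···█··┃
    April 2024      ┃    ┃█··█·█·······█··█···┃
 Tu We Th Fr Sa Su  ┃    ┃█··█····██······█·█·┃
  2  3*  4  5  6  7 ┃    ┃·█·········█·██·█···┃
  9 10* 11 12* 13* 1┃    ┃█·█·····█··█········┃
 16 17 18 19 20 21  ┃    ┃···········██·······┃
 23* 24 25 26 27* 28┃    ┃·····█·█·████·██··█·┃
 30                 ┃    ┃·█·····█···█·███····┃
                    ┃    ┃··█···██·········██·┃
━━━━━━━━━━━━━━━━━━━━┛    ┃·█·······███···█····┃
                         ┃                    ┃
                         ┗━━━━━━━━━━━━━━━━━━━━┛


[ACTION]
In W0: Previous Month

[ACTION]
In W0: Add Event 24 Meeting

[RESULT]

                         ┃ GameOfLife         ┃
                         ┠────────────────────┨
                         ┃Gen: 0              ┃
━━━━━━━━━━━━━━━━━━━━┓    ┃·█·█·····███···█····┃
alendarWidget       ┃    ┃███··█·····█···█·███┃
────────────────────┨    ┃······█······█···█··┃
    March 2024      ┃    ┃█··█·█·······█··█···┃
 Tu We Th Fr Sa Su  ┃    ┃█··█····██······█·█·┃
           1  2  3  ┃    ┃·█·········█·██·█···┃
  5  6  7  8  9 10  ┃    ┃█·█·····█··█········┃
 12 13 14 15 16 17  ┃    ┃···········██·······┃
 19 20 21 22 23 24* ┃    ┃·····█·█·████·██··█·┃
 26 27 28 29 30 31  ┃    ┃·█·····█···█·███····┃
                    ┃    ┃··█···██·········██·┃
━━━━━━━━━━━━━━━━━━━━┛    ┃·█·······███···█····┃
                         ┃                    ┃
                         ┗━━━━━━━━━━━━━━━━━━━━┛


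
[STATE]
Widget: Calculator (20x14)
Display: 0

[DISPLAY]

                   0
┌───┬───┬───┬───┐   
│ 7 │ 8 │ 9 │ ÷ │   
├───┼───┼───┼───┤   
│ 4 │ 5 │ 6 │ × │   
├───┼───┼───┼───┤   
│ 1 │ 2 │ 3 │ - │   
├───┼───┼───┼───┤   
│ 0 │ . │ = │ + │   
├───┼───┼───┼───┤   
│ C │ MC│ MR│ M+│   
└───┴───┴───┴───┘   
                    
                    


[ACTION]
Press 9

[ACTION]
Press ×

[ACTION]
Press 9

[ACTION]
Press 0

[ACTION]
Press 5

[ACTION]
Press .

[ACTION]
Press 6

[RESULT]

               905.6
┌───┬───┬───┬───┐   
│ 7 │ 8 │ 9 │ ÷ │   
├───┼───┼───┼───┤   
│ 4 │ 5 │ 6 │ × │   
├───┼───┼───┼───┤   
│ 1 │ 2 │ 3 │ - │   
├───┼───┼───┼───┤   
│ 0 │ . │ = │ + │   
├───┼───┼───┼───┤   
│ C │ MC│ MR│ M+│   
└───┴───┴───┴───┘   
                    
                    


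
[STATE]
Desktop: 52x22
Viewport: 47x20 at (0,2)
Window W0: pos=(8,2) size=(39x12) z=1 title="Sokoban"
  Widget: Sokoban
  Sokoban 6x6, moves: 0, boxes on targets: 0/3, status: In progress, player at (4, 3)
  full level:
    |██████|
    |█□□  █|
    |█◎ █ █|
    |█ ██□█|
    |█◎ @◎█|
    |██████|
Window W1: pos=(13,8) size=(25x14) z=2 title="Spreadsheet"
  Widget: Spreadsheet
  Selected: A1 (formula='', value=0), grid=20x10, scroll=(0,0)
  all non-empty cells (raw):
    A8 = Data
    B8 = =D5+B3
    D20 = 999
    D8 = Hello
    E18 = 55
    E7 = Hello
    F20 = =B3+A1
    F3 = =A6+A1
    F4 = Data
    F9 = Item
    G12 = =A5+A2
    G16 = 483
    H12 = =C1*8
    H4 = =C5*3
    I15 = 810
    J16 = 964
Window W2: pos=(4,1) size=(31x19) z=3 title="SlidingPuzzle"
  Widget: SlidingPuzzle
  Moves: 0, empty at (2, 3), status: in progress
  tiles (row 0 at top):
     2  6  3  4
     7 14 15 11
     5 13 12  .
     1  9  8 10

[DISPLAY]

    ┃ SlidingPuzzle               ┃━━━━━━━━━━━┓
    ┠─────────────────────────────┨           ┃
    ┃┌────┬────┬────┬────┐        ┃───────────┨
    ┃│  2 │  6 │  3 │  4 │        ┃           ┃
    ┃├────┼────┼────┼────┤        ┃           ┃
    ┃│  7 │ 14 │ 15 │ 11 │        ┃           ┃
    ┃├────┼────┼────┼────┤        ┃━━┓        ┃
    ┃│  5 │ 13 │ 12 │    │        ┃  ┃        ┃
    ┃├────┼────┼────┼────┤        ┃──┨        ┃
    ┃│  1 │  9 │  8 │ 10 │        ┃  ┃        ┃
    ┃└────┴────┴────┴────┘        ┃  ┃        ┃
    ┃Moves: 0                     ┃--┃━━━━━━━━┛
    ┃                             ┃  ┃         
    ┃                             ┃  ┃         
    ┃                             ┃  ┃         
    ┃                             ┃  ┃         
    ┃                             ┃  ┃         
    ┗━━━━━━━━━━━━━━━━━━━━━━━━━━━━━┛  ┃         
             ┃  7        0       0   ┃         
             ┗━━━━━━━━━━━━━━━━━━━━━━━┛         


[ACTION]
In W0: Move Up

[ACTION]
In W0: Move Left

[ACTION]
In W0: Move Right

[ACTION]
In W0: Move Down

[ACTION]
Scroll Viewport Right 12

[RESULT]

 SlidingPuzzle               ┃━━━━━━━━━━━┓     
─────────────────────────────┨           ┃     
┌────┬────┬────┬────┐        ┃───────────┨     
│  2 │  6 │  3 │  4 │        ┃           ┃     
├────┼────┼────┼────┤        ┃           ┃     
│  7 │ 14 │ 15 │ 11 │        ┃           ┃     
├────┼────┼────┼────┤        ┃━━┓        ┃     
│  5 │ 13 │ 12 │    │        ┃  ┃        ┃     
├────┼────┼────┼────┤        ┃──┨        ┃     
│  1 │  9 │  8 │ 10 │        ┃  ┃        ┃     
└────┴────┴────┴────┘        ┃  ┃        ┃     
Moves: 0                     ┃--┃━━━━━━━━┛     
                             ┃  ┃              
                             ┃  ┃              
                             ┃  ┃              
                             ┃  ┃              
                             ┃  ┃              
━━━━━━━━━━━━━━━━━━━━━━━━━━━━━┛  ┃              
        ┃  7        0       0   ┃              
        ┗━━━━━━━━━━━━━━━━━━━━━━━┛              


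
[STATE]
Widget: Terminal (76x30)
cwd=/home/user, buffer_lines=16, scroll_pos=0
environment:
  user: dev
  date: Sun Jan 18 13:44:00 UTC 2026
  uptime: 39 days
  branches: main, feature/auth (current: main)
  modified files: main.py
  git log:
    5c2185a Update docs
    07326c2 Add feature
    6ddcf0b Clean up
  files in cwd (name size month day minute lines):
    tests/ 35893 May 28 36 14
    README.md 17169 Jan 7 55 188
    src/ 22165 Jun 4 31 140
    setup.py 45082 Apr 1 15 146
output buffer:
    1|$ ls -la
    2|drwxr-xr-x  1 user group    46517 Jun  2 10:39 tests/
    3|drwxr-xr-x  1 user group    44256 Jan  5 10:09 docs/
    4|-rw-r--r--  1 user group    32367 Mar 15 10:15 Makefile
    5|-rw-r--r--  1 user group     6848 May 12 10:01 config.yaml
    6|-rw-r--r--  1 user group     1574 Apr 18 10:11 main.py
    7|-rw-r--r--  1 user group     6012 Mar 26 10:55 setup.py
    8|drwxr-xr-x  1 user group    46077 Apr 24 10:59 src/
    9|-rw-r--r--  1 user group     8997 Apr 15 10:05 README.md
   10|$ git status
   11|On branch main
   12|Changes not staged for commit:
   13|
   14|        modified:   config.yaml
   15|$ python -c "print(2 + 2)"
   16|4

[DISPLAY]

$ ls -la                                                                    
drwxr-xr-x  1 user group    46517 Jun  2 10:39 tests/                       
drwxr-xr-x  1 user group    44256 Jan  5 10:09 docs/                        
-rw-r--r--  1 user group    32367 Mar 15 10:15 Makefile                     
-rw-r--r--  1 user group     6848 May 12 10:01 config.yaml                  
-rw-r--r--  1 user group     1574 Apr 18 10:11 main.py                      
-rw-r--r--  1 user group     6012 Mar 26 10:55 setup.py                     
drwxr-xr-x  1 user group    46077 Apr 24 10:59 src/                         
-rw-r--r--  1 user group     8997 Apr 15 10:05 README.md                    
$ git status                                                                
On branch main                                                              
Changes not staged for commit:                                              
                                                                            
        modified:   config.yaml                                             
$ python -c "print(2 + 2)"                                                  
4                                                                           
$ █                                                                         
                                                                            
                                                                            
                                                                            
                                                                            
                                                                            
                                                                            
                                                                            
                                                                            
                                                                            
                                                                            
                                                                            
                                                                            
                                                                            


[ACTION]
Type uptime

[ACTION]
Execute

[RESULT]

$ ls -la                                                                    
drwxr-xr-x  1 user group    46517 Jun  2 10:39 tests/                       
drwxr-xr-x  1 user group    44256 Jan  5 10:09 docs/                        
-rw-r--r--  1 user group    32367 Mar 15 10:15 Makefile                     
-rw-r--r--  1 user group     6848 May 12 10:01 config.yaml                  
-rw-r--r--  1 user group     1574 Apr 18 10:11 main.py                      
-rw-r--r--  1 user group     6012 Mar 26 10:55 setup.py                     
drwxr-xr-x  1 user group    46077 Apr 24 10:59 src/                         
-rw-r--r--  1 user group     8997 Apr 15 10:05 README.md                    
$ git status                                                                
On branch main                                                              
Changes not staged for commit:                                              
                                                                            
        modified:   config.yaml                                             
$ python -c "print(2 + 2)"                                                  
4                                                                           
$ uptime                                                                    
 10:00  up 39 days                                                          
$ █                                                                         
                                                                            
                                                                            
                                                                            
                                                                            
                                                                            
                                                                            
                                                                            
                                                                            
                                                                            
                                                                            
                                                                            


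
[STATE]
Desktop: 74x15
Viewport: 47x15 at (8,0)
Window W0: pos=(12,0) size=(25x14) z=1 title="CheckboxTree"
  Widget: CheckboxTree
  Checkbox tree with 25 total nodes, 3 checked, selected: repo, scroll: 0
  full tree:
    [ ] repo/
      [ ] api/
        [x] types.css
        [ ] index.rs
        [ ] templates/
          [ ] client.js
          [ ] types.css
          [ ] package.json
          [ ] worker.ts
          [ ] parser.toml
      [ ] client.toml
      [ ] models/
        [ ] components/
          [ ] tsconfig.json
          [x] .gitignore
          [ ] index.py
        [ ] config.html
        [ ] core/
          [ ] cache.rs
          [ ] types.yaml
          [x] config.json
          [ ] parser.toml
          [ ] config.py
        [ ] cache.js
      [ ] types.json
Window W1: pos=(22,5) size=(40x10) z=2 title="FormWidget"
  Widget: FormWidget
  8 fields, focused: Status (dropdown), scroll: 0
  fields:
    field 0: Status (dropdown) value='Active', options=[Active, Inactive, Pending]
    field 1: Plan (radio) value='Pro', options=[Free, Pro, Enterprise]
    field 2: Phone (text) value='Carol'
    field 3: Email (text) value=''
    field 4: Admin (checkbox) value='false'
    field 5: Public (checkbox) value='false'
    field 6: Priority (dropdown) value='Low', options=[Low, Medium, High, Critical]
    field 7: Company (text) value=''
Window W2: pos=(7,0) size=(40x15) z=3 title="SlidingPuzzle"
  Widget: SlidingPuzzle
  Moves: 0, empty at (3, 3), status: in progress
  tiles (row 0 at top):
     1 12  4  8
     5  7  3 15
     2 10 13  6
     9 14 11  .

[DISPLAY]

━━━━━━━━━━━━━━━━━━━━━━━━━━━━━━━━━━━━━━┓        
 SlidingPuzzle                        ┃        
──────────────────────────────────────┨        
┌────┬────┬────┬────┐                 ┃        
│  1 │ 12 │  4 │  8 │                 ┃        
├────┼────┼────┼────┤                 ┃━━━━━━━━
│  5 │  7 │  3 │ 15 │                 ┃        
├────┼────┼────┼────┤                 ┃────────
│  2 │ 10 │ 13 │  6 │                 ┃        
├────┼────┼────┼────┤                 ┃(●) Pro 
│  9 │ 14 │ 11 │    │                 ┃        
└────┴────┴────┴────┘                 ┃        
Moves: 0                              ┃        
                                      ┃        
━━━━━━━━━━━━━━━━━━━━━━━━━━━━━━━━━━━━━━┛━━━━━━━━


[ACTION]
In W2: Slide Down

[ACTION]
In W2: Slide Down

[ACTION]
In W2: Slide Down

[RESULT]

━━━━━━━━━━━━━━━━━━━━━━━━━━━━━━━━━━━━━━┓        
 SlidingPuzzle                        ┃        
──────────────────────────────────────┨        
┌────┬────┬────┬────┐                 ┃        
│  1 │ 12 │  4 │    │                 ┃        
├────┼────┼────┼────┤                 ┃━━━━━━━━
│  5 │  7 │  3 │  8 │                 ┃        
├────┼────┼────┼────┤                 ┃────────
│  2 │ 10 │ 13 │ 15 │                 ┃        
├────┼────┼────┼────┤                 ┃(●) Pro 
│  9 │ 14 │ 11 │  6 │                 ┃        
└────┴────┴────┴────┘                 ┃        
Moves: 3                              ┃        
                                      ┃        
━━━━━━━━━━━━━━━━━━━━━━━━━━━━━━━━━━━━━━┛━━━━━━━━


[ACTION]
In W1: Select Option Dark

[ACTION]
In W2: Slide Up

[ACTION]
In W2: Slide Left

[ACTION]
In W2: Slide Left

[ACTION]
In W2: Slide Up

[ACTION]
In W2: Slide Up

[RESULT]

━━━━━━━━━━━━━━━━━━━━━━━━━━━━━━━━━━━━━━┓        
 SlidingPuzzle                        ┃        
──────────────────────────────────────┨        
┌────┬────┬────┬────┐                 ┃        
│  1 │ 12 │  4 │  8 │                 ┃        
├────┼────┼────┼────┤                 ┃━━━━━━━━
│  5 │  7 │  3 │ 15 │                 ┃        
├────┼────┼────┼────┤                 ┃────────
│  2 │ 10 │ 13 │  6 │                 ┃        
├────┼────┼────┼────┤                 ┃(●) Pro 
│  9 │ 14 │ 11 │    │                 ┃        
└────┴────┴────┴────┘                 ┃        
Moves: 6                              ┃        
                                      ┃        
━━━━━━━━━━━━━━━━━━━━━━━━━━━━━━━━━━━━━━┛━━━━━━━━


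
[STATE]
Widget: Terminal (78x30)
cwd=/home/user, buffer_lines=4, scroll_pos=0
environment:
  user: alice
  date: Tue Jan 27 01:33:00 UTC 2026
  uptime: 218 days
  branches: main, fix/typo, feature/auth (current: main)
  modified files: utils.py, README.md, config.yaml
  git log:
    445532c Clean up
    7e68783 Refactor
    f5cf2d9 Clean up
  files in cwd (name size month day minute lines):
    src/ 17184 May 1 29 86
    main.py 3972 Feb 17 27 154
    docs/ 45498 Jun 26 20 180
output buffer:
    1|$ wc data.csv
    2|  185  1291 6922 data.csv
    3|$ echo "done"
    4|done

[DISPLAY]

$ wc data.csv                                                                 
  185  1291 6922 data.csv                                                     
$ echo "done"                                                                 
done                                                                          
$ █                                                                           
                                                                              
                                                                              
                                                                              
                                                                              
                                                                              
                                                                              
                                                                              
                                                                              
                                                                              
                                                                              
                                                                              
                                                                              
                                                                              
                                                                              
                                                                              
                                                                              
                                                                              
                                                                              
                                                                              
                                                                              
                                                                              
                                                                              
                                                                              
                                                                              
                                                                              


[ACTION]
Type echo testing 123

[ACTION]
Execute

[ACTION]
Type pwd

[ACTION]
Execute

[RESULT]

$ wc data.csv                                                                 
  185  1291 6922 data.csv                                                     
$ echo "done"                                                                 
done                                                                          
$ echo testing 123                                                            
testing 123                                                                   
$ pwd                                                                         
/home/user                                                                    
$ █                                                                           
                                                                              
                                                                              
                                                                              
                                                                              
                                                                              
                                                                              
                                                                              
                                                                              
                                                                              
                                                                              
                                                                              
                                                                              
                                                                              
                                                                              
                                                                              
                                                                              
                                                                              
                                                                              
                                                                              
                                                                              
                                                                              


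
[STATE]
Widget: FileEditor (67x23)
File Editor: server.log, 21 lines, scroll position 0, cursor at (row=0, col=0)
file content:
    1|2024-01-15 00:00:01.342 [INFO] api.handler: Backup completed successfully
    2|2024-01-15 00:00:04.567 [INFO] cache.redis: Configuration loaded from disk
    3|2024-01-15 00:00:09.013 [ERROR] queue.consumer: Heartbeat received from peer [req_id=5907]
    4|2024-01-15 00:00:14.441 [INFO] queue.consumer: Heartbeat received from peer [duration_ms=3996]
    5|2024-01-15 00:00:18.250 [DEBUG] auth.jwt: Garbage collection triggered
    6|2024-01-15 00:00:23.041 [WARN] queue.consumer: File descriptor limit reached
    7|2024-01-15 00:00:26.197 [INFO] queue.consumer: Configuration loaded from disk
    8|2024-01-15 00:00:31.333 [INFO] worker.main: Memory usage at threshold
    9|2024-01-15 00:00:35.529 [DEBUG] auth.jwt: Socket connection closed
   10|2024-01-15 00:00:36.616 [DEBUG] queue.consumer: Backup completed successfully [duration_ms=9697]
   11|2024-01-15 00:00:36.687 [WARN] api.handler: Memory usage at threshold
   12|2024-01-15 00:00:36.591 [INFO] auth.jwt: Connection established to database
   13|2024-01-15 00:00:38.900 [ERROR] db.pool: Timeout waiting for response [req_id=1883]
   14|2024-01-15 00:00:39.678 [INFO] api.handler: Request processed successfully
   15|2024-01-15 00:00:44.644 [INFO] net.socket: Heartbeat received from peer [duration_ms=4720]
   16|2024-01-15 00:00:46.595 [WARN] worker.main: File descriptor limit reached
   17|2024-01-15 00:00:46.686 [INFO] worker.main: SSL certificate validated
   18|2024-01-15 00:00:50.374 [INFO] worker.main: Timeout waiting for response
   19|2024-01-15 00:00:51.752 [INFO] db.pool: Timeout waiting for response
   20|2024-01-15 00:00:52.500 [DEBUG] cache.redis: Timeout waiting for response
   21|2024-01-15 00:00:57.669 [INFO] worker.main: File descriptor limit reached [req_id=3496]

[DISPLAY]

█024-01-15 00:00:01.342 [INFO] api.handler: Backup completed succe▲
2024-01-15 00:00:04.567 [INFO] cache.redis: Configuration loaded f█
2024-01-15 00:00:09.013 [ERROR] queue.consumer: Heartbeat received░
2024-01-15 00:00:14.441 [INFO] queue.consumer: Heartbeat received ░
2024-01-15 00:00:18.250 [DEBUG] auth.jwt: Garbage collection trigg░
2024-01-15 00:00:23.041 [WARN] queue.consumer: File descriptor lim░
2024-01-15 00:00:26.197 [INFO] queue.consumer: Configuration loade░
2024-01-15 00:00:31.333 [INFO] worker.main: Memory usage at thresh░
2024-01-15 00:00:35.529 [DEBUG] auth.jwt: Socket connection closed░
2024-01-15 00:00:36.616 [DEBUG] queue.consumer: Backup completed s░
2024-01-15 00:00:36.687 [WARN] api.handler: Memory usage at thresh░
2024-01-15 00:00:36.591 [INFO] auth.jwt: Connection established to░
2024-01-15 00:00:38.900 [ERROR] db.pool: Timeout waiting for respo░
2024-01-15 00:00:39.678 [INFO] api.handler: Request processed succ░
2024-01-15 00:00:44.644 [INFO] net.socket: Heartbeat received from░
2024-01-15 00:00:46.595 [WARN] worker.main: File descriptor limit ░
2024-01-15 00:00:46.686 [INFO] worker.main: SSL certificate valida░
2024-01-15 00:00:50.374 [INFO] worker.main: Timeout waiting for re░
2024-01-15 00:00:51.752 [INFO] db.pool: Timeout waiting for respon░
2024-01-15 00:00:52.500 [DEBUG] cache.redis: Timeout waiting for r░
2024-01-15 00:00:57.669 [INFO] worker.main: File descriptor limit ░
                                                                  ░
                                                                  ▼


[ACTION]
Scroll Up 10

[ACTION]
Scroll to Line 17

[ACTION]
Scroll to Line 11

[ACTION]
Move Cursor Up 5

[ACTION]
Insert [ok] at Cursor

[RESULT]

ok█024-01-15 00:00:01.342 [INFO] api.handler: Backup completed suc▲
2024-01-15 00:00:04.567 [INFO] cache.redis: Configuration loaded f█
2024-01-15 00:00:09.013 [ERROR] queue.consumer: Heartbeat received░
2024-01-15 00:00:14.441 [INFO] queue.consumer: Heartbeat received ░
2024-01-15 00:00:18.250 [DEBUG] auth.jwt: Garbage collection trigg░
2024-01-15 00:00:23.041 [WARN] queue.consumer: File descriptor lim░
2024-01-15 00:00:26.197 [INFO] queue.consumer: Configuration loade░
2024-01-15 00:00:31.333 [INFO] worker.main: Memory usage at thresh░
2024-01-15 00:00:35.529 [DEBUG] auth.jwt: Socket connection closed░
2024-01-15 00:00:36.616 [DEBUG] queue.consumer: Backup completed s░
2024-01-15 00:00:36.687 [WARN] api.handler: Memory usage at thresh░
2024-01-15 00:00:36.591 [INFO] auth.jwt: Connection established to░
2024-01-15 00:00:38.900 [ERROR] db.pool: Timeout waiting for respo░
2024-01-15 00:00:39.678 [INFO] api.handler: Request processed succ░
2024-01-15 00:00:44.644 [INFO] net.socket: Heartbeat received from░
2024-01-15 00:00:46.595 [WARN] worker.main: File descriptor limit ░
2024-01-15 00:00:46.686 [INFO] worker.main: SSL certificate valida░
2024-01-15 00:00:50.374 [INFO] worker.main: Timeout waiting for re░
2024-01-15 00:00:51.752 [INFO] db.pool: Timeout waiting for respon░
2024-01-15 00:00:52.500 [DEBUG] cache.redis: Timeout waiting for r░
2024-01-15 00:00:57.669 [INFO] worker.main: File descriptor limit ░
                                                                  ░
                                                                  ▼


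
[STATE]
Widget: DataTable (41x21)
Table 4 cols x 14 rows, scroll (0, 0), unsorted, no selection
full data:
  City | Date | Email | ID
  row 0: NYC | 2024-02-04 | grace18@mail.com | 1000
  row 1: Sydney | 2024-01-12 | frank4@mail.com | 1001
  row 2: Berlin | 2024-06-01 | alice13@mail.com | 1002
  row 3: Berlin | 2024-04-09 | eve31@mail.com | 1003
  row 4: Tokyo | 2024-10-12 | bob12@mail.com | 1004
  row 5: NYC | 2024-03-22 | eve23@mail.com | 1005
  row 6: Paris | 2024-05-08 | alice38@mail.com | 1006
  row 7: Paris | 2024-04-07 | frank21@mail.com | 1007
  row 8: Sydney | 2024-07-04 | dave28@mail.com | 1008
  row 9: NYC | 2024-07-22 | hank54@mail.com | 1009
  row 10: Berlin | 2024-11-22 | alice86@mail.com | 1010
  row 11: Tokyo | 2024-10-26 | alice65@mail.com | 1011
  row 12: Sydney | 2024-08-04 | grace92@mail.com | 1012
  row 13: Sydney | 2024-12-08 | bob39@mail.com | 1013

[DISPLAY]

City  │Date      │Email           │ID    
──────┼──────────┼────────────────┼────  
NYC   │2024-02-04│grace18@mail.com│1000  
Sydney│2024-01-12│frank4@mail.com │1001  
Berlin│2024-06-01│alice13@mail.com│1002  
Berlin│2024-04-09│eve31@mail.com  │1003  
Tokyo │2024-10-12│bob12@mail.com  │1004  
NYC   │2024-03-22│eve23@mail.com  │1005  
Paris │2024-05-08│alice38@mail.com│1006  
Paris │2024-04-07│frank21@mail.com│1007  
Sydney│2024-07-04│dave28@mail.com │1008  
NYC   │2024-07-22│hank54@mail.com │1009  
Berlin│2024-11-22│alice86@mail.com│1010  
Tokyo │2024-10-26│alice65@mail.com│1011  
Sydney│2024-08-04│grace92@mail.com│1012  
Sydney│2024-12-08│bob39@mail.com  │1013  
                                         
                                         
                                         
                                         
                                         


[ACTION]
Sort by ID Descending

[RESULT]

City  │Date      │Email           │ID ▼  
──────┼──────────┼────────────────┼────  
Sydney│2024-12-08│bob39@mail.com  │1013  
Sydney│2024-08-04│grace92@mail.com│1012  
Tokyo │2024-10-26│alice65@mail.com│1011  
Berlin│2024-11-22│alice86@mail.com│1010  
NYC   │2024-07-22│hank54@mail.com │1009  
Sydney│2024-07-04│dave28@mail.com │1008  
Paris │2024-04-07│frank21@mail.com│1007  
Paris │2024-05-08│alice38@mail.com│1006  
NYC   │2024-03-22│eve23@mail.com  │1005  
Tokyo │2024-10-12│bob12@mail.com  │1004  
Berlin│2024-04-09│eve31@mail.com  │1003  
Berlin│2024-06-01│alice13@mail.com│1002  
Sydney│2024-01-12│frank4@mail.com │1001  
NYC   │2024-02-04│grace18@mail.com│1000  
                                         
                                         
                                         
                                         
                                         


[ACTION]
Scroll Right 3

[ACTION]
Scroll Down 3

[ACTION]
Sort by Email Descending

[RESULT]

City  │Date      │Email          ▼│ID    
──────┼──────────┼────────────────┼────  
NYC   │2024-07-22│hank54@mail.com │1009  
Sydney│2024-08-04│grace92@mail.com│1012  
NYC   │2024-02-04│grace18@mail.com│1000  
Sydney│2024-01-12│frank4@mail.com │1001  
Paris │2024-04-07│frank21@mail.com│1007  
Berlin│2024-04-09│eve31@mail.com  │1003  
NYC   │2024-03-22│eve23@mail.com  │1005  
Sydney│2024-07-04│dave28@mail.com │1008  
Sydney│2024-12-08│bob39@mail.com  │1013  
Tokyo │2024-10-12│bob12@mail.com  │1004  
Berlin│2024-11-22│alice86@mail.com│1010  
Tokyo │2024-10-26│alice65@mail.com│1011  
Paris │2024-05-08│alice38@mail.com│1006  
Berlin│2024-06-01│alice13@mail.com│1002  
                                         
                                         
                                         
                                         
                                         
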